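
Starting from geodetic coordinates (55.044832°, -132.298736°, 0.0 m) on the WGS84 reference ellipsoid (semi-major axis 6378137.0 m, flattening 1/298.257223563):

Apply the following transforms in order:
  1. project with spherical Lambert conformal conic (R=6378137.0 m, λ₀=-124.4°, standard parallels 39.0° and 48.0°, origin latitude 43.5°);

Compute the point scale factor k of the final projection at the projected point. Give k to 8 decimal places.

1.01885577

start: φ=55.044832°, λ=-132.298736°, h=0.000 m
→ into lcc (λ₀=-124.4°): φ=55.04483200°, λ−λ₀=-7.89873600°
scale k = 1.01885577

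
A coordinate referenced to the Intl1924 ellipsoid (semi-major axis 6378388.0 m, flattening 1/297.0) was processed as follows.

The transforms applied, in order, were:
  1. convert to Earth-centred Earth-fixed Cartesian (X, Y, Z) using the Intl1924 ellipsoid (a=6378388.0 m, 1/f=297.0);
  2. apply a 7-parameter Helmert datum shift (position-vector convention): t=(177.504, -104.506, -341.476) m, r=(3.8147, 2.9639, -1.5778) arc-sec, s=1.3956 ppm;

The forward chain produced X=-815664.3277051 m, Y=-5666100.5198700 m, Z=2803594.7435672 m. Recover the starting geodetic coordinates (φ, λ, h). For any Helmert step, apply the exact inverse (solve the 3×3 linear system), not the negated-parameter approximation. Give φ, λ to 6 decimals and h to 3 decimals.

start: X=-815664.3277, Y=-5666100.5199, Z=2803594.7436 m
→ Helmert⁻¹: X=-815837.6443, Y=-5665942.4889, Z=2804025.3703
→ geod (Bowring, a=6378388.000): φ=26.25042600°, λ=-98.19368800°, h=34.0990 m

φ=26.250426°, λ=-98.193688°, h=34.099 m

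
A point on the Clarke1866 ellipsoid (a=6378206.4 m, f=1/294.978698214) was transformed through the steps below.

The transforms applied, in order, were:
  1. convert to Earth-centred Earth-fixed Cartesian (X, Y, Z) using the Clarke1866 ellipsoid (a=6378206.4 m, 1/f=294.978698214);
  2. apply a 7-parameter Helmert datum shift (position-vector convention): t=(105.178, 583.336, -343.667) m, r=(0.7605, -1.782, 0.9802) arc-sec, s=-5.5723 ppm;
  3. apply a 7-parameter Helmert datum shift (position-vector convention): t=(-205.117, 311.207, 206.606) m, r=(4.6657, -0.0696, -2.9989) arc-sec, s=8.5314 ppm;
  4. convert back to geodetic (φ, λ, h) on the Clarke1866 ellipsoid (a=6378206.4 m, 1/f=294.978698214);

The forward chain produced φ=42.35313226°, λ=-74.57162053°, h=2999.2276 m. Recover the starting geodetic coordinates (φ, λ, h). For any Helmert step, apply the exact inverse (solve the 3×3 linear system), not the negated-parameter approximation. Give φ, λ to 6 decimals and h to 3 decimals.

start: φ=42.353132°, λ=-74.571621°, h=2999.228 m
→ ECEF (a=6378206.400, f=1/294.978698214): X=1256479.5463, Y=-4552810.8663, Z=4276492.1545
→ Helmert⁻¹: X=1256741.5810, Y=-4552968.2264, Z=4276351.6299
→ Helmert⁻¹: X=1256658.7144, Y=-4553567.1398, Z=4276725.0604
→ geod (Bowring, a=6378206.400): φ=42.34997300°, λ=-74.57196600°, h=3730.1210 m

φ=42.349973°, λ=-74.571966°, h=3730.121 m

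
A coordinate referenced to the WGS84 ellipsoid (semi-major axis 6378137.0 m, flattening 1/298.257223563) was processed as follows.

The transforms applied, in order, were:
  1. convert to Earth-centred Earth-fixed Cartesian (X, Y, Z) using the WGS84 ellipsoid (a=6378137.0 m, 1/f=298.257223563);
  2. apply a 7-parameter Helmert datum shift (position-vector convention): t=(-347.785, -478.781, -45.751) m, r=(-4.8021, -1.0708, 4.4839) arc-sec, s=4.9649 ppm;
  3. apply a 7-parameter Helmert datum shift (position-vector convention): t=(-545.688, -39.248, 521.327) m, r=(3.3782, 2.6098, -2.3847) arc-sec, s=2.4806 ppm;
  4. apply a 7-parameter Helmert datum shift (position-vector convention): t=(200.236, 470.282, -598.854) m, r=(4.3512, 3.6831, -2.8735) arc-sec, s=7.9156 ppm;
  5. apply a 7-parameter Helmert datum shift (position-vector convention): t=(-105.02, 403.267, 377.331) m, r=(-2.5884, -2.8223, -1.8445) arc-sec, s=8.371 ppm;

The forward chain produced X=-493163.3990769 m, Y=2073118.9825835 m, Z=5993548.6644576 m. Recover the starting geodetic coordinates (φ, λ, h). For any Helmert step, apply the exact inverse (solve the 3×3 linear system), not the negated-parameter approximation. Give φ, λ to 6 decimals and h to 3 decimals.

start: X=-493163.3991, Y=2073118.9826, Z=5993548.6645 m
→ Helmert⁻¹: X=-492990.7822, Y=2072618.7489, Z=5993153.9197
→ Helmert⁻¹: X=-493323.0068, Y=2072251.6296, Z=5993652.8065
→ Helmert⁻¹: X=-492875.8843, Y=2072378.1932, Z=5993076.4354
→ Helmert⁻¹: X=-492449.4834, Y=2072717.8601, Z=5993143.2432
→ geod (Bowring, a=6378137.000): φ=70.55207000°, λ=103.36490200°, h=1396.3810 m

φ=70.552070°, λ=103.364902°, h=1396.381 m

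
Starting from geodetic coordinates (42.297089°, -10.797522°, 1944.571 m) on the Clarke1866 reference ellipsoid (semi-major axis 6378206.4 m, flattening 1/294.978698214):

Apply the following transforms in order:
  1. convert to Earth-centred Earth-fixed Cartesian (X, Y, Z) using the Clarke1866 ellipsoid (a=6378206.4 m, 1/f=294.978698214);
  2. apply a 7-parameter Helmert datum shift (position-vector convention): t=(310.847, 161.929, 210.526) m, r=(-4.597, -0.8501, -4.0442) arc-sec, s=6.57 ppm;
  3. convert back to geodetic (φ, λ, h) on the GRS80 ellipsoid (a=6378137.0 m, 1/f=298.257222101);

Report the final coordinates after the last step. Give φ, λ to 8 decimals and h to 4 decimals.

φ=42.29516412°, λ=-10.79491784°, h=2293.5500 m

start: φ=42.297089°, λ=-10.797522°, h=1944.571 m
→ ECEF (a=6378206.400, f=1/294.978698214): X=4642744.3027, Y=-885442.7417, Z=4271177.7276
→ Helmert 7p (PV): X=4643050.6883, Y=-885282.4683, Z=4271455.1838
→ geod (Bowring, a=6378137.000): φ=42.29516412°, λ=-10.79491784°, h=2293.5500 m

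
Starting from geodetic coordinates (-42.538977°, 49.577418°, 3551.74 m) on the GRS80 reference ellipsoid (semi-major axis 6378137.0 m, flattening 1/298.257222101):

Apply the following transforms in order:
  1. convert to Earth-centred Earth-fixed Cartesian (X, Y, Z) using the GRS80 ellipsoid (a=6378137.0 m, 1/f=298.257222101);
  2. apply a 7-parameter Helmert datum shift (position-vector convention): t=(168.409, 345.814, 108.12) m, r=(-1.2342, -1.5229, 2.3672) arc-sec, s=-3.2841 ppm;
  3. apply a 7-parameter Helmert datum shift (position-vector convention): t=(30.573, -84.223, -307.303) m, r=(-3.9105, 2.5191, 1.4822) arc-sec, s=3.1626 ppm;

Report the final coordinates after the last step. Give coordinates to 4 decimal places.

X=3053745.9002 m, Y=3585356.1748 m, Z=-4292610.0632 m

start: φ=-42.538977°, λ=49.577418°, h=3551.740 m
→ ECEF (a=6378137.000, f=1/298.257222101): X=3053634.9280, Y=3585145.0865, Z=-4292307.2238
→ Helmert 7p (PV): X=3053783.8548, Y=3585488.4882, Z=-4292183.9138
→ Helmert 7p (PV): X=3053745.9002, Y=3585356.1748, Z=-4292610.0632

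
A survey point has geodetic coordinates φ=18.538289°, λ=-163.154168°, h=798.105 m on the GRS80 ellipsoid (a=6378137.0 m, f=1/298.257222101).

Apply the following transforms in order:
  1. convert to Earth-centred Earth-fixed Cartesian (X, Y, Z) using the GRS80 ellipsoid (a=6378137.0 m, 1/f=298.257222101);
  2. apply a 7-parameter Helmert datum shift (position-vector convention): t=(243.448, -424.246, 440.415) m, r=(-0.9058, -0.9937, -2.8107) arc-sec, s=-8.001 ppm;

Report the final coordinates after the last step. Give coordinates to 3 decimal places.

X=-5790114.851 m, Y=-1753593.813 m, Z=2015618.663 m

start: φ=18.538289°, λ=-163.154168°, h=798.105 m
→ ECEF (a=6378137.000, f=1/298.257222101): X=-5790371.0287, Y=-1753271.3473, Z=2015214.5674
→ Helmert 7p (PV): X=-5790114.8514, Y=-1753593.8129, Z=2015618.6625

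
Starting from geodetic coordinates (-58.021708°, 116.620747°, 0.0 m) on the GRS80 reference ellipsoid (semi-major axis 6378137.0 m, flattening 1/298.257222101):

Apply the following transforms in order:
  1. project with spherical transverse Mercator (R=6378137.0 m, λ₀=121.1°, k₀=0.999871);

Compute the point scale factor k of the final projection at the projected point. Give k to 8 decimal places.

1.00072734

start: φ=-58.021708°, λ=116.620747°, h=0.000 m
→ into tm (λ₀=121.1°): φ=-58.02170800°, λ−λ₀=-4.47925300°
scale k = 1.00072734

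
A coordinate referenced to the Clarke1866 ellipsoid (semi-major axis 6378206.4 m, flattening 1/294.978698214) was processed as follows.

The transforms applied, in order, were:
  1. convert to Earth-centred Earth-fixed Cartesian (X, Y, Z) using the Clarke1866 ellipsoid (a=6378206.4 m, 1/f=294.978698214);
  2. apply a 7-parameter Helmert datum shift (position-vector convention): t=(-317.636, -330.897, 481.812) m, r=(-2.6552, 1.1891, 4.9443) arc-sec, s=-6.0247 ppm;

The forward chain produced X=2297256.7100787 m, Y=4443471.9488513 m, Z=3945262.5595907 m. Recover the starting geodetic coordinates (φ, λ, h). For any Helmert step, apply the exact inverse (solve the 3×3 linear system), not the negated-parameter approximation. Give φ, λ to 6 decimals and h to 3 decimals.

start: X=2297256.7101, Y=4443471.9489, Z=3945262.5596 m
→ Helmert⁻¹: X=2297671.9654, Y=4443723.7604, Z=3944874.9628
→ geod (Bowring, a=6378206.400): φ=38.44741300°, λ=62.65832200°, h=982.5220 m

φ=38.447413°, λ=62.658322°, h=982.522 m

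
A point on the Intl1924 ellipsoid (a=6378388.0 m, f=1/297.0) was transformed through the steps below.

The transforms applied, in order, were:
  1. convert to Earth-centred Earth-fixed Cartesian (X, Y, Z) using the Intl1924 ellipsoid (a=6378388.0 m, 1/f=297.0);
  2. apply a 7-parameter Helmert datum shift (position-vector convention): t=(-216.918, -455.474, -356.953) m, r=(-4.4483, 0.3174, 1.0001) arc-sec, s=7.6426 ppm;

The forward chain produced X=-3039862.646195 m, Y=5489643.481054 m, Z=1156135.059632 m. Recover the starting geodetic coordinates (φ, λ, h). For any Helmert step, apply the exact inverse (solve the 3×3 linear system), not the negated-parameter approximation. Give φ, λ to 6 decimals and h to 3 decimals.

start: X=-3039862.6462, Y=5489643.4811, Z=1156135.0596 m
→ Helmert⁻¹: X=-3039597.6582, Y=5490046.7915, Z=1156596.8949
→ geod (Bowring, a=6378388.000): φ=10.51197900°, λ=118.97137200°, h=3346.3400 m

φ=10.511979°, λ=118.971372°, h=3346.340 m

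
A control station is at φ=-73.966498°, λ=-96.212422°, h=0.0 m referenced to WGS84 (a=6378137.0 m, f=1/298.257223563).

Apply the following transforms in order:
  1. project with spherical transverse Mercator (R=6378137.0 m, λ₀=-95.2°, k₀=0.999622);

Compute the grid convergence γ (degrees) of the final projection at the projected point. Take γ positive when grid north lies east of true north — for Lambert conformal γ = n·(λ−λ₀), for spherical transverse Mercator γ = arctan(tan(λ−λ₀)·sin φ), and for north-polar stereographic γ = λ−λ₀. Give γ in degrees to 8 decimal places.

0.97304687

start: φ=-73.966498°, λ=-96.212422°, h=0.000 m
→ into tm (λ₀=-95.2°): φ=-73.96649800°, λ−λ₀=-1.01242200°
convergence γ = 0.97304687°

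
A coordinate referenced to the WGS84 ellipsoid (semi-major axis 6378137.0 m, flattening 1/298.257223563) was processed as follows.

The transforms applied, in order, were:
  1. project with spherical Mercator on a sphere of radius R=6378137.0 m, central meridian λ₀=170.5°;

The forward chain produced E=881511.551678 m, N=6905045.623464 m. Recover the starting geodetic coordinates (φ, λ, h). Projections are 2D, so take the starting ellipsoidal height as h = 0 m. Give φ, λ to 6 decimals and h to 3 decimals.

start: E=881511.5517, N=6905045.6235 m
→ merc⁻¹: φ=52.57651500°, λ=178.41875300°

φ=52.576515°, λ=178.418753°, h=0.000 m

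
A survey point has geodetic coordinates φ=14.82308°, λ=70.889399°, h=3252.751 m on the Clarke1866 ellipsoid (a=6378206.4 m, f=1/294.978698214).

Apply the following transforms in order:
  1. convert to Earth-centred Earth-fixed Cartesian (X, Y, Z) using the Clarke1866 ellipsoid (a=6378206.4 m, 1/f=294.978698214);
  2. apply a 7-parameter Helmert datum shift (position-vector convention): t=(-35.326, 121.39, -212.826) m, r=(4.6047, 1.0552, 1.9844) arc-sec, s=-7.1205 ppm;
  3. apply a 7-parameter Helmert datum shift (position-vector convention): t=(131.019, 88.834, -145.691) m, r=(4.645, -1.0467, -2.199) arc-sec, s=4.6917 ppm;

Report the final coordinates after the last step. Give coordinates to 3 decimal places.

start: φ=14.823080°, λ=70.889399°, h=3252.751 m
→ ECEF (a=6378206.400, f=1/294.978698214): X=2020161.4810, Y=5830389.2545, Z=1621916.0808
→ Helmert 7p (PV): X=2020063.9760, Y=5830452.3566, Z=1621811.5293
→ Helmert 7p (PV): X=2020258.4016, Y=5830510.4865, Z=1621814.9984

X=2020258.402 m, Y=5830510.486 m, Z=1621814.998 m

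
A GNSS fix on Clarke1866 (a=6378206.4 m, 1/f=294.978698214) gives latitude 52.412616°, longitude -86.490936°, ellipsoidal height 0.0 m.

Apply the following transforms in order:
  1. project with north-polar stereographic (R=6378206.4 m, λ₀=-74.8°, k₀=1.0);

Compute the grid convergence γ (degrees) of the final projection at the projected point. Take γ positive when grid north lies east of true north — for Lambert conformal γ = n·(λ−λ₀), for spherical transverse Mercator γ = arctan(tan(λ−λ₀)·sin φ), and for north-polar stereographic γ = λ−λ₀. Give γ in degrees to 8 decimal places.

start: φ=52.412616°, λ=-86.490936°, h=0.000 m
→ into stereo (λ₀=-74.8°): φ=52.41261600°, λ−λ₀=-11.69093600°
convergence γ = -11.69093600°

-11.69093600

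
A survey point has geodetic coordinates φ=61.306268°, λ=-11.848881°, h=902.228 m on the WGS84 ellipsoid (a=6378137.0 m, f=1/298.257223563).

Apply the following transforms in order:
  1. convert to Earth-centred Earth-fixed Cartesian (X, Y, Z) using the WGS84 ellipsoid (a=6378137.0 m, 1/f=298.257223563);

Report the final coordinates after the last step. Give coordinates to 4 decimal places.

start: φ=61.306268°, λ=-11.848881°, h=902.228 m
→ ECEF (a=6378137.000, f=1/298.257223563): X=3005242.1764, Y=-630504.0510, Z=5572599.7430

X=3005242.1764 m, Y=-630504.0510 m, Z=5572599.7430 m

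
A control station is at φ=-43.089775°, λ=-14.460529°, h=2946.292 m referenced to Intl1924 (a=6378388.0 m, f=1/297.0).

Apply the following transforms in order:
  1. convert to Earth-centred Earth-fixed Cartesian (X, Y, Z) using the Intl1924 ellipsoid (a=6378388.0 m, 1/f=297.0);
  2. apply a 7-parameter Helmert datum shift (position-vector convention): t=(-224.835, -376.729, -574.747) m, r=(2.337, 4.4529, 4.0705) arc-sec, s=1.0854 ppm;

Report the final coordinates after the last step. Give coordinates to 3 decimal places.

start: φ=-43.089775°, λ=-14.460529°, h=2946.292 m
→ ECEF (a=6378388.000, f=1/297.0): X=4519644.5933, Y=-1165538.3342, Z=-4336879.1021
→ Helmert 7p (PV): X=4519354.0393, Y=-1165777.9987, Z=-4337569.3335

X=4519354.039 m, Y=-1165777.999 m, Z=-4337569.333 m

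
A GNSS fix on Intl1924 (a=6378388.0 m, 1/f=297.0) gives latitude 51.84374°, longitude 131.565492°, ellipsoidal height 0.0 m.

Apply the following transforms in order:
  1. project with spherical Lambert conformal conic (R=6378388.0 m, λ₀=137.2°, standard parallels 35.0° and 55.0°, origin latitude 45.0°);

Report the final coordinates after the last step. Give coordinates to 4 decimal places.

start: φ=51.843740°, λ=131.565492°, h=0.000 m
→ lcc (R=6378388.0, λ₀=137.2°): E=-383913.6502, N=765294.9607

E=-383913.6502 m, N=765294.9607 m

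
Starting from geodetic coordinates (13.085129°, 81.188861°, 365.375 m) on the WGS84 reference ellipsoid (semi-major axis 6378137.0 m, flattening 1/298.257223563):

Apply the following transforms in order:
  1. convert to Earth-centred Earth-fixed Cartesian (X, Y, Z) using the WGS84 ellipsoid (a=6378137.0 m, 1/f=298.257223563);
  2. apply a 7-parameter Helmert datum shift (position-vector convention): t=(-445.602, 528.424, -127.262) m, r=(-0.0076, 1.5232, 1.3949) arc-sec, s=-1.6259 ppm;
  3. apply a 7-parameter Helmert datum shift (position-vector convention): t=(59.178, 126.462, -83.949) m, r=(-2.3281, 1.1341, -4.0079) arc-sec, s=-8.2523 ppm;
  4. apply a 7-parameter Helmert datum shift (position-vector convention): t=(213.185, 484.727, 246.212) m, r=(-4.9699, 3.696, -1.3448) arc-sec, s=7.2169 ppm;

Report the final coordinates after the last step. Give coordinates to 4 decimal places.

X=951826.2909 m, Y=6141771.8129 m, Z=1434447.2244 m

start: φ=13.085129°, λ=81.188861°, h=365.375 m
→ ECEF (a=6378137.000, f=1/298.257223563): X=951840.0380, Y=6140615.9896, Z=1434662.8655
→ Helmert 7p (PV): X=951361.9561, Y=6141140.9194, Z=1434526.0156
→ Helmert 7p (PV): X=951540.4971, Y=6141214.4086, Z=1434355.6835
→ Helmert 7p (PV): X=951826.2909, Y=6141771.8129, Z=1434447.2244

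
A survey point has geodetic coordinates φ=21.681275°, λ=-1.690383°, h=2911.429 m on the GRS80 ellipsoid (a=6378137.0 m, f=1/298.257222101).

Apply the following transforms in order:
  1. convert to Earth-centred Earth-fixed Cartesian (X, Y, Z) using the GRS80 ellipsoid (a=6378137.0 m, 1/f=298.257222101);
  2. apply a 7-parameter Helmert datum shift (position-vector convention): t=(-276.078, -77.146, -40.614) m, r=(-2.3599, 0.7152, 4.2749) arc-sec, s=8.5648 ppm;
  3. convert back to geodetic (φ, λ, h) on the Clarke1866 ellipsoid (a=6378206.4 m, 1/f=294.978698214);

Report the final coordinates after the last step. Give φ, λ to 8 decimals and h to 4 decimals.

start: φ=21.681275°, λ=-1.690383°, h=2911.429 m
→ ECEF (a=6378137.000, f=1/298.257222101): X=5929738.6728, Y=-174994.3669, Z=2342729.8910
→ Helmert 7p (PV): X=5929525.1319, Y=-174923.3113, Z=2342690.7833
→ geod (Bowring, a=6378206.400): φ=21.68313696°, λ=-1.68975784°, h=2659.6675 m

φ=21.68313696°, λ=-1.68975784°, h=2659.6675 m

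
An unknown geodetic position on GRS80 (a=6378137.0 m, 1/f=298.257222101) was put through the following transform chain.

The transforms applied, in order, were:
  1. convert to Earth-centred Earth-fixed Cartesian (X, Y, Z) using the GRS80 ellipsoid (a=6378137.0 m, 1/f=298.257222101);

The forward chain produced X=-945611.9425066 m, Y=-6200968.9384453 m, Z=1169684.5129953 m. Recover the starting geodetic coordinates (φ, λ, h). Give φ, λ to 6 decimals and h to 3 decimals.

start: X=-945611.9425, Y=-6200968.9384, Z=1169684.5130 m
→ geod (Bowring, a=6378137.000): φ=10.63236700°, λ=-98.67047800°, h=3365.5980 m

φ=10.632367°, λ=-98.670478°, h=3365.598 m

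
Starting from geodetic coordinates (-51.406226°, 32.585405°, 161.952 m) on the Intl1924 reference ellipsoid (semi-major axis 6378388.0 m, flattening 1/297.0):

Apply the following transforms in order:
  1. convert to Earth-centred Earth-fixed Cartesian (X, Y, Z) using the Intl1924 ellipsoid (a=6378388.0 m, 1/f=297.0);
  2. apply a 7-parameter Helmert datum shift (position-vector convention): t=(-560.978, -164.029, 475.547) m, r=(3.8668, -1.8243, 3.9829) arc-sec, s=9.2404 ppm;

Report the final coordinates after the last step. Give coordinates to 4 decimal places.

X=3358962.1013 m, Y=2147291.3757 m, Z=-4961584.9890 m

start: φ=-51.406226°, λ=32.585405°, h=161.952 m
→ ECEF (a=6378388.000, f=1/297.0): X=3359489.6124, Y=2147277.6679, Z=-4962084.6523
→ Helmert 7p (PV): X=3358962.1013, Y=2147291.3757, Z=-4961584.9890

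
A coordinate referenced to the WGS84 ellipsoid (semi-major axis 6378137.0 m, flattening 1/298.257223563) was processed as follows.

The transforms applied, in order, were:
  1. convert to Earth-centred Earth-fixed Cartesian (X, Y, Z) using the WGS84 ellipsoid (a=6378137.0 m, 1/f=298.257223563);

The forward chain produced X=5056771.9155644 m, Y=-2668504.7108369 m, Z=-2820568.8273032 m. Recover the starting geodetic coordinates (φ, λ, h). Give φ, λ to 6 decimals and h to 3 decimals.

φ=-26.410390°, λ=-27.821020°, h=1602.129 m

start: X=5056771.9156, Y=-2668504.7108, Z=-2820568.8273 m
→ geod (Bowring, a=6378137.000): φ=-26.41039000°, λ=-27.82102000°, h=1602.1290 m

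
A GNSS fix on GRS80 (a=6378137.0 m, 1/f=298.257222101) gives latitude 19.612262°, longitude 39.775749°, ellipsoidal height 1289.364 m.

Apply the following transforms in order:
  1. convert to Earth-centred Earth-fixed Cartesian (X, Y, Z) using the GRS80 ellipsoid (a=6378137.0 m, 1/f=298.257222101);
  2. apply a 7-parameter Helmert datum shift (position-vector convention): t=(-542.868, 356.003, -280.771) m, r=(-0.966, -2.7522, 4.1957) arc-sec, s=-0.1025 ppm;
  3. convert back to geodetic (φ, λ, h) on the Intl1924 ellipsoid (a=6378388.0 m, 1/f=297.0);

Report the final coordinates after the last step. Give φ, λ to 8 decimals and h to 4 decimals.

φ=19.61138597°, λ=39.78307880°, h=775.4099 m

start: φ=19.612262°, λ=39.775749°, h=1289.364 m
→ ECEF (a=6378137.000, f=1/298.257222101): X=4620237.7123, Y=3846125.0520, Z=2127745.4683
→ Helmert 7p (PV): X=4619587.7449, Y=3846584.6074, Z=2127508.1146
→ geod (Bowring, a=6378388.000): φ=19.61138597°, λ=39.78307880°, h=775.4099 m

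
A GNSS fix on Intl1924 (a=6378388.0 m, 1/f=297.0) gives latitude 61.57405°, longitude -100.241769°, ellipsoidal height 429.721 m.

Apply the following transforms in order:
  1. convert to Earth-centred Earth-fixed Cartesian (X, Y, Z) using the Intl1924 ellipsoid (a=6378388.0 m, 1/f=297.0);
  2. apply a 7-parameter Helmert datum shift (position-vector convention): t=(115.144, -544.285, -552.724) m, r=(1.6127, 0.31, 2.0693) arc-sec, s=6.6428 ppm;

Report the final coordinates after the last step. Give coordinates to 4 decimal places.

start: φ=61.574050°, λ=-100.241769°, h=429.721 m
→ ECEF (a=6378388.000, f=1/297.0): X=-541298.3438, Y=-2995876.8604, Z=5586574.4809
→ Helmert 7p (PV): X=-541148.3437, Y=-2996490.1563, Z=5586036.2572

X=-541148.3437 m, Y=-2996490.1563 m, Z=5586036.2572 m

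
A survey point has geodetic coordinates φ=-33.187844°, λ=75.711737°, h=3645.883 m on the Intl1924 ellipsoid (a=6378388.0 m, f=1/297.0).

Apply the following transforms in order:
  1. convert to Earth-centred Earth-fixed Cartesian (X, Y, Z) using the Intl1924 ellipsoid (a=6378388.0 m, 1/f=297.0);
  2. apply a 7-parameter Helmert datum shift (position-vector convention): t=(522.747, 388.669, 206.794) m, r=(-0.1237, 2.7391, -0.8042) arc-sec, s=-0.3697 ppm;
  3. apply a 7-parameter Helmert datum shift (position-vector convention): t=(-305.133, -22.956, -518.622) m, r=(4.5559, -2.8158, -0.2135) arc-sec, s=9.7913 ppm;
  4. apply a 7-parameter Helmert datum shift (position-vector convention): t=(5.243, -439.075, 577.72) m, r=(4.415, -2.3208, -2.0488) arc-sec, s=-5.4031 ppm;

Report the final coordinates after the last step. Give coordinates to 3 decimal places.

X=1319835.791 m, Y=5181077.241 m, Z=-3472970.734 m

start: φ=-33.187844°, λ=75.711737°, h=3645.883 m
→ ECEF (a=6378388.000, f=1/297.0): X=1319490.2240, Y=5181000.4153, Z=-3473460.2627
→ Helmert 7p (PV): X=1319986.5574, Y=5181379.9412, Z=-3473272.8138
→ Helmert 7p (PV): X=1319747.1274, Y=5181483.0685, Z=-3473692.9784
→ Helmert 7p (PV): X=1319835.7906, Y=5181077.2410, Z=-3472970.7340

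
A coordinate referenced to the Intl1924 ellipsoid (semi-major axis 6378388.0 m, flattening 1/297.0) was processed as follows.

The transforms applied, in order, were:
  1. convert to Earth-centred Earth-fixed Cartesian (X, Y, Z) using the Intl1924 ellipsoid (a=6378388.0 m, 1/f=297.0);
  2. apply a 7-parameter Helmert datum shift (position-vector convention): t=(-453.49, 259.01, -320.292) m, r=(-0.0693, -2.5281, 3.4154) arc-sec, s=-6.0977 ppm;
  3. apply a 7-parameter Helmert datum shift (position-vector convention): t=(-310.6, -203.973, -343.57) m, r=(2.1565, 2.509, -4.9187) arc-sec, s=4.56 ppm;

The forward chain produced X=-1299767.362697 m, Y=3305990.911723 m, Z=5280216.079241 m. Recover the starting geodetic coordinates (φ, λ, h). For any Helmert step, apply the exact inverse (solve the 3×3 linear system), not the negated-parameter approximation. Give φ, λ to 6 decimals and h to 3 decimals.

start: X=-1299767.3627, Y=3305990.9117, Z=5280216.0792 m
→ Helmert⁻¹: X=-1299593.9104, Y=3306204.0252, Z=5280485.1954
→ Helmert⁻¹: X=-1299028.8754, Y=3305984.9095, Z=5280854.7207
→ geod (Bowring, a=6378388.000): φ=56.25290600°, λ=111.45147600°, h=731.3680 m

φ=56.252906°, λ=111.451476°, h=731.368 m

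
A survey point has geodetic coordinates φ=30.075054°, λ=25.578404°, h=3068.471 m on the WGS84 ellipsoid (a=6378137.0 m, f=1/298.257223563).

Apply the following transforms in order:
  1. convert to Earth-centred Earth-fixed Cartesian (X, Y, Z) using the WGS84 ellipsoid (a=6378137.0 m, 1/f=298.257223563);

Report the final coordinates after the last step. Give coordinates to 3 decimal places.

X=4985100.225 m, Y=2386149.924 m, Z=3179114.026 m

start: φ=30.075054°, λ=25.578404°, h=3068.471 m
→ ECEF (a=6378137.000, f=1/298.257223563): X=4985100.2249, Y=2386149.9245, Z=3179114.0264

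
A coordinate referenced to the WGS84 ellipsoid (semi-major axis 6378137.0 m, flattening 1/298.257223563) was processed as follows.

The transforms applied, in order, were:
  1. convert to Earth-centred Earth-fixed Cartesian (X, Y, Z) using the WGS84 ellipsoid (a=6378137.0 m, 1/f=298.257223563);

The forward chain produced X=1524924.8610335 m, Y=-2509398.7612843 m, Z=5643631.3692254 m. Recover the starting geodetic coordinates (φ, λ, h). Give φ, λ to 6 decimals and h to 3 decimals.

φ=62.669108°, λ=-58.713563°, h=553.393 m

start: X=1524924.8610, Y=-2509398.7613, Z=5643631.3692 m
→ geod (Bowring, a=6378137.000): φ=62.66910800°, λ=-58.71356300°, h=553.3930 m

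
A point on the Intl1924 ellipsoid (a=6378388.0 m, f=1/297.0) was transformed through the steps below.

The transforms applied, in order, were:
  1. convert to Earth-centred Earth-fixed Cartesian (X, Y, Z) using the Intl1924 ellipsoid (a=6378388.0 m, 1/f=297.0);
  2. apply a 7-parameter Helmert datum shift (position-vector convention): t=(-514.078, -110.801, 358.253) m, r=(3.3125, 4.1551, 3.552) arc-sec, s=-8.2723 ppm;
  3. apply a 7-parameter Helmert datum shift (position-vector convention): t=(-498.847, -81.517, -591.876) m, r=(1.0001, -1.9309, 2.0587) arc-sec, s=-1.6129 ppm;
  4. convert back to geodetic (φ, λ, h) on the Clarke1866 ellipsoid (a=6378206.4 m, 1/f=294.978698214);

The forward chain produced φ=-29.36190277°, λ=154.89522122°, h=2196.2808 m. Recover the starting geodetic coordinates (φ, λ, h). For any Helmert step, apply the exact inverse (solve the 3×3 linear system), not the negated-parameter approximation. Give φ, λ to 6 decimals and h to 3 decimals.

start: φ=-29.361903°, λ=154.895221°, h=2196.281 m
→ ECEF (a=6378206.400, f=1/294.978698214): X=-5039569.5241, Y=2361219.4477, Z=-3109829.0782
→ Helmert⁻¹: X=-5039084.3425, Y=2361339.9923, Z=-3109206.4941
→ Helmert⁻¹: X=-5038508.6350, Y=2361507.1536, Z=-3109729.8933
→ geod (Bowring, a=6378388.000): φ=-29.36370400°, λ=154.88790400°, h=1200.0720 m

φ=-29.363704°, λ=154.887904°, h=1200.072 m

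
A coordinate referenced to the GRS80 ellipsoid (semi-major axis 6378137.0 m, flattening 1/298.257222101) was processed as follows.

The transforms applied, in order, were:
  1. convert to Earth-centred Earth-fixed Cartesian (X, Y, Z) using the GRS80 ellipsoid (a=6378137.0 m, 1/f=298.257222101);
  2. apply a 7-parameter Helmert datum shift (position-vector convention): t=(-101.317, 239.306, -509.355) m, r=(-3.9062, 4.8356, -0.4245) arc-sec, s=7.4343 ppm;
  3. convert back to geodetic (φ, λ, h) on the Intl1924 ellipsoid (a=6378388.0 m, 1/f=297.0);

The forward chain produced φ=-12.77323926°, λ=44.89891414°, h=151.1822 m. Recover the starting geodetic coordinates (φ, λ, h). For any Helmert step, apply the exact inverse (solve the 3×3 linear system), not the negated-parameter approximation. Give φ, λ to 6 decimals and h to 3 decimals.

start: φ=-12.773239°, λ=44.898914°, h=151.182 m
→ ECEF (a=6378388.000, f=1/297.0): X=4407168.3269, Y=4391644.7317, Z=-1401000.2602
→ Helmert⁻¹: X=4407260.6695, Y=4391408.3677, Z=-1400294.0077
→ geod (Bowring, a=6378137.000): φ=-12.76686100°, λ=44.89677200°, h=142.7080 m

φ=-12.766861°, λ=44.896772°, h=142.708 m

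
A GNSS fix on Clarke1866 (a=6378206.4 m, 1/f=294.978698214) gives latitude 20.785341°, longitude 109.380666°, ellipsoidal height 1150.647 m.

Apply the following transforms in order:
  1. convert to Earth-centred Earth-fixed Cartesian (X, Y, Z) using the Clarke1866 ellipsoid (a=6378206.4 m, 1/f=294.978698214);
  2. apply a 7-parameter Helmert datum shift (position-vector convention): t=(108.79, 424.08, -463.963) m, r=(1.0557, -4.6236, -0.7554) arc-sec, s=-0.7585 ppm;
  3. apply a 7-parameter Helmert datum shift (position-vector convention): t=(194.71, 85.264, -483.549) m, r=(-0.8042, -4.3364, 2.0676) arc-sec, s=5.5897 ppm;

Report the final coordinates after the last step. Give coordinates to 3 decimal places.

start: φ=20.785341°, λ=109.380666°, h=1150.647 m
→ ECEF (a=6378206.400, f=1/294.978698214): X=-1980009.6695, Y=5628603.7761, Z=2249466.6788
→ Helmert 7p (PV): X=-1979929.1878, Y=5629019.3250, Z=2248985.4342
→ Helmert 7p (PV): X=-1979849.2523, Y=5629124.9751, Z=2248450.8842

X=-1979849.252 m, Y=5629124.975 m, Z=2248450.884 m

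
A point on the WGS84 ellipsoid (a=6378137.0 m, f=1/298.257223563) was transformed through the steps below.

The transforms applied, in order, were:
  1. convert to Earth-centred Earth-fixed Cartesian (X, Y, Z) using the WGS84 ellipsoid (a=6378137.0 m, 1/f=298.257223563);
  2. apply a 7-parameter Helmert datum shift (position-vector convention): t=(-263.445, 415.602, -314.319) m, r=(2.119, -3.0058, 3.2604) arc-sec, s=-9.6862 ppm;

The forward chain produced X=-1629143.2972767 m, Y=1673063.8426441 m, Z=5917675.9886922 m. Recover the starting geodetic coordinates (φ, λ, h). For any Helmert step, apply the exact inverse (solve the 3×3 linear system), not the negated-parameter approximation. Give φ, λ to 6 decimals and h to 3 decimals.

φ=68.601175°, λ=134.237011°, h=2329.150 m

start: X=-1629143.2973, Y=1673063.8426, Z=5917675.9887 m
→ Helmert⁻¹: X=-1628782.9481, Y=1672750.9857, Z=5918054.1821
→ geod (Bowring, a=6378137.000): φ=68.60117500°, λ=134.23701100°, h=2329.1500 m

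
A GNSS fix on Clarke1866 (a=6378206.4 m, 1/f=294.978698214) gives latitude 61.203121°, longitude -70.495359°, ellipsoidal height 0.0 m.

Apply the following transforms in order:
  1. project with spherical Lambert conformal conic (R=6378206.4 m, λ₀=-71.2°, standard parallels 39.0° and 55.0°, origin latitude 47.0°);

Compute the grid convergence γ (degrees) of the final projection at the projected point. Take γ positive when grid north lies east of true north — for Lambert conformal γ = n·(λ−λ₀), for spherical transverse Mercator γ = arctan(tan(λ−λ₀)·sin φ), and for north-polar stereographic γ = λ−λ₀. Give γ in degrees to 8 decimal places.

start: φ=61.203121°, λ=-70.495359°, h=0.000 m
→ into lcc (λ₀=-71.2°): φ=61.20312100°, λ−λ₀=0.70464100°
convergence γ = 0.51703922°

0.51703922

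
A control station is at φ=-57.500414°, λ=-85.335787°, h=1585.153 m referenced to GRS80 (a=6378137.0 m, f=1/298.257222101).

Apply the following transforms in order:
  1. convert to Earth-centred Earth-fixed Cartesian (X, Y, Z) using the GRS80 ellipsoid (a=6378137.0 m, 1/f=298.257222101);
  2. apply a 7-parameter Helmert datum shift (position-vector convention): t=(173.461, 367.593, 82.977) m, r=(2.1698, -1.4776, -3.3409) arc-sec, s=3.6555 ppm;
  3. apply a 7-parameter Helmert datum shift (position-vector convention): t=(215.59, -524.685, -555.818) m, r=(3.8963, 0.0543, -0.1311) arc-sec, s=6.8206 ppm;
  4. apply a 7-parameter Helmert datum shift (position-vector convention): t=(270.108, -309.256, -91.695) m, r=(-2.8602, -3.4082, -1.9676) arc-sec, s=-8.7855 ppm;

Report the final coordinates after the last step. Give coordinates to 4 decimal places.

start: φ=-57.500414°, λ=-85.335787°, h=1585.153 m
→ ECEF (a=6378137.000, f=1/298.257222101): X=279399.4556, Y=-3424593.1399, Z=-5357384.3181
→ Helmert 7p (PV): X=279556.8475, Y=-3424186.2338, Z=-5357354.9486
→ Helmert 7p (PV): X=279770.7575, Y=-3424633.2515, Z=-5358012.0632
→ Helmert 7p (PV): X=280094.2715, Y=-3424989.3861, Z=-5358004.5749

X=280094.2715 m, Y=-3424989.3861 m, Z=-5358004.5749 m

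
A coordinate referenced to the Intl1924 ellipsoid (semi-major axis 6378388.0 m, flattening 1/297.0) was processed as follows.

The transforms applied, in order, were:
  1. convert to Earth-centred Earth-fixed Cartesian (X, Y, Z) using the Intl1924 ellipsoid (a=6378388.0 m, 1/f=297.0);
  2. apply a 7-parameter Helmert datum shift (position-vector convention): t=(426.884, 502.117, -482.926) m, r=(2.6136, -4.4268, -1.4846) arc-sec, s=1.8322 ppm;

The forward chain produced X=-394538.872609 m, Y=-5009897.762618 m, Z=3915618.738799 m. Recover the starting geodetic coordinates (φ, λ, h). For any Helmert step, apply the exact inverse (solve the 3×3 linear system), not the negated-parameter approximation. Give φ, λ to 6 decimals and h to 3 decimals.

start: X=-394538.8726, Y=-5009897.7626, Z=3915618.7388 m
→ Helmert⁻¹: X=-394844.9231, Y=-5010343.9194, Z=3916166.4503
→ geod (Bowring, a=6378388.000): φ=38.11323400°, λ=-94.50593600°, h=1234.8140 m

φ=38.113234°, λ=-94.505936°, h=1234.814 m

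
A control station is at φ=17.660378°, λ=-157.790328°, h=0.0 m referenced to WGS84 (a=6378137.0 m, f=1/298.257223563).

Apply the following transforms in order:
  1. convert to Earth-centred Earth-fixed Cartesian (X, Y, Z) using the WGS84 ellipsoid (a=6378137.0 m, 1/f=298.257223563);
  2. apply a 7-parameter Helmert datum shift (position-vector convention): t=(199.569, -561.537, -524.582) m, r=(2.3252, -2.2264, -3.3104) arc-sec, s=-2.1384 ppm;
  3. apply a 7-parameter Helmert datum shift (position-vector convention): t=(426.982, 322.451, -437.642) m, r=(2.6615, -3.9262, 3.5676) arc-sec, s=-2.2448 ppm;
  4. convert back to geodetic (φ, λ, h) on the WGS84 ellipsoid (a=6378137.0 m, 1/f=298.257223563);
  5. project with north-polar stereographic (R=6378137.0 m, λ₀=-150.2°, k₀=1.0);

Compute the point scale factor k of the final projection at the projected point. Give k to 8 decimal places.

start: φ=17.660378°, λ=-157.790328°, h=0.000 m
→ ECEF (a=6378137.000, f=1/298.257223563): X=-5628366.5612, Y=-2298002.2703, Z=1922601.1460
→ Helmert 7p (PV): X=-5628212.5900, Y=-2298490.2355, Z=1921985.7958
→ Helmert 7p (PV): X=-5627769.8031, Y=-2298284.7713, Z=1921407.0498
→ geod (Bowring, a=6378137.000): φ=17.65131793°, λ=-157.78573683°, h=-786.8531 m
→ into stereo (λ₀=-150.2°): φ=17.65131793°, λ−λ₀=-7.58573683°
scale k = 1.53465617

1.53465617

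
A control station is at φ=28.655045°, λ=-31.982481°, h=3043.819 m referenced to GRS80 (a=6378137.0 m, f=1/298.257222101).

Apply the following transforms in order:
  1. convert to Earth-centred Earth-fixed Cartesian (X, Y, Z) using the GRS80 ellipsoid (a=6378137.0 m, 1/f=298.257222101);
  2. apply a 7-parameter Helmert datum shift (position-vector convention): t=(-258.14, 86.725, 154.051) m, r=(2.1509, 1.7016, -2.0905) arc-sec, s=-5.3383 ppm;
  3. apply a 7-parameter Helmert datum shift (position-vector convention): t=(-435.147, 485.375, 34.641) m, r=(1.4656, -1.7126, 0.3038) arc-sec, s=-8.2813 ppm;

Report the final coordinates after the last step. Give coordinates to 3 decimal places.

start: φ=28.655045°, λ=-31.982481°, h=3043.819 m
→ ECEF (a=6378137.000, f=1/298.257222101): X=4753321.7181, Y=-2968184.5563, Z=3041866.4381
→ Helmert 7p (PV): X=4753033.2150, Y=-2968161.8810, Z=3041934.0863
→ Helmert 7p (PV): X=4752537.8217, Y=-2967666.5393, Z=3041961.9100

X=4752537.822 m, Y=-2967666.539 m, Z=3041961.910 m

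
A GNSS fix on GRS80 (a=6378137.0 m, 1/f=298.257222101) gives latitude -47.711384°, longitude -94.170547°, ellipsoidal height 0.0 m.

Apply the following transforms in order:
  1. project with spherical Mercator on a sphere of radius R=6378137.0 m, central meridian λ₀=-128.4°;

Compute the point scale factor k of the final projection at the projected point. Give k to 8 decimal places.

1.48618102

start: φ=-47.711384°, λ=-94.170547°, h=0.000 m
→ into merc (λ₀=-128.4°): φ=-47.71138400°, λ−λ₀=34.22945300°
scale k = 1.48618102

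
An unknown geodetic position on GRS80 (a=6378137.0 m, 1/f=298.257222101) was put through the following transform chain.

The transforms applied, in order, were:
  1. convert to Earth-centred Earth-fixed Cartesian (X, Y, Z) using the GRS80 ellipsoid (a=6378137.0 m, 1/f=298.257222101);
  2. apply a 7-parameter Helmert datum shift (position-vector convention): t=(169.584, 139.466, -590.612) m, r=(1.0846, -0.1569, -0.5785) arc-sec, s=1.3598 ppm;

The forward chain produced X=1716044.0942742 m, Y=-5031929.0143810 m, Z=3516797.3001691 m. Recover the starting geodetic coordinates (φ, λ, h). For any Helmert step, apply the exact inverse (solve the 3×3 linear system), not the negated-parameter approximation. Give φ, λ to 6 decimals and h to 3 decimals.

φ=33.665712°, λ=-71.170992°, h=3178.388 m

start: X=1716044.0943, Y=-5031929.0144, Z=3516797.3002 m
→ Helmert⁻¹: X=1715888.9657, Y=-5032038.3298, Z=3517408.2839
→ geod (Bowring, a=6378137.000): φ=33.66571200°, λ=-71.17099200°, h=3178.3880 m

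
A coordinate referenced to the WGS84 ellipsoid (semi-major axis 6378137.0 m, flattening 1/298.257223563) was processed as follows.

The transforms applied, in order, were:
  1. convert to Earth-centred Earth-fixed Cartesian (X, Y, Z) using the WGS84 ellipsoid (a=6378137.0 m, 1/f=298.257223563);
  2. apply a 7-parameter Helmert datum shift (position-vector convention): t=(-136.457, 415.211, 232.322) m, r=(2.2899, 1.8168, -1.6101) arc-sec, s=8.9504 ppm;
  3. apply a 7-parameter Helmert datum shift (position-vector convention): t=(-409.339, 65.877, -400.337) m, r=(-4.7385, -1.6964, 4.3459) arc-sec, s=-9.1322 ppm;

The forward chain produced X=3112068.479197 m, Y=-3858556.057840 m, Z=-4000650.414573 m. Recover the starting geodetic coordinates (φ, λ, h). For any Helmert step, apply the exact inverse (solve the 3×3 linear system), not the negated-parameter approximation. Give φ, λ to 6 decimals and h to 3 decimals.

start: X=3112068.4792, Y=-3858556.0578, Z=-4000650.4146 m
→ Helmert⁻¹: X=3112392.0419, Y=-3858630.8487, Z=-4000400.8504
→ Helmert⁻¹: X=3112566.0014, Y=-3859031.6362, Z=-4000527.1077
→ geod (Bowring, a=6378137.000): φ=-39.08855800°, λ=-51.11151200°, h=911.0710 m

φ=-39.088558°, λ=-51.111512°, h=911.071 m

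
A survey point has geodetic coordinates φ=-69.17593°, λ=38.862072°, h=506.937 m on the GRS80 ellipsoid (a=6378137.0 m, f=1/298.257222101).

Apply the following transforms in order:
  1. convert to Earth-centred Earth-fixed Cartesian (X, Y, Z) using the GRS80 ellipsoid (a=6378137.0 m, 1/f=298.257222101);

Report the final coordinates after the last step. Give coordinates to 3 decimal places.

start: φ=-69.175930°, λ=38.862072°, h=506.937 m
→ ECEF (a=6378137.000, f=1/298.257222101): X=1770876.3676, Y=1426982.6196, Z=-5939451.5876

X=1770876.368 m, Y=1426982.620 m, Z=-5939451.588 m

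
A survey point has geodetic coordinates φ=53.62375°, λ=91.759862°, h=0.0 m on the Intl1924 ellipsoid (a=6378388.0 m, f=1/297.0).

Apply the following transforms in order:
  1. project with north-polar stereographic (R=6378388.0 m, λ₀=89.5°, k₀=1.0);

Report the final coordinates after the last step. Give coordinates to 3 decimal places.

start: φ=53.623750°, λ=91.759862°, h=0.000 m
→ stereo (R=6378388.0, λ₀=89.5°): E=165269.9403, N=-4188025.2793

E=165269.940 m, N=-4188025.279 m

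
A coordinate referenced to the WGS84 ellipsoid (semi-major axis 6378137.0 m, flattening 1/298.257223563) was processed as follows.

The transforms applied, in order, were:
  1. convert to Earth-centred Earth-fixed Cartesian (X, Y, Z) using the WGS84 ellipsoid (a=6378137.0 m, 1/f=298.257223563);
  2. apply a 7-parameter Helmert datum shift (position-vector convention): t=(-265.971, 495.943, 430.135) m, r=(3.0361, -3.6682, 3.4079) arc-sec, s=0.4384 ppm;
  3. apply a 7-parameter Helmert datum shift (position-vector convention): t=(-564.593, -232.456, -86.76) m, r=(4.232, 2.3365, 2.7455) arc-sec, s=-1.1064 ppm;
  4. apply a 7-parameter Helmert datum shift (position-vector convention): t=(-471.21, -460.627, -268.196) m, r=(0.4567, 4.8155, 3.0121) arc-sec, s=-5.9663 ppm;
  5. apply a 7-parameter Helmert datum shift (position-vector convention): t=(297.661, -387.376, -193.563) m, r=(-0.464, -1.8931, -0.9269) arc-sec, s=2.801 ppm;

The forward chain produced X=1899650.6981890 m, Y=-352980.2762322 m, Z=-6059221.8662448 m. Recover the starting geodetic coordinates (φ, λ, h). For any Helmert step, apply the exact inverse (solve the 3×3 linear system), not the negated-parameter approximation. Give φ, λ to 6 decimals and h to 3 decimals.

start: X=1899650.6982, Y=-352980.2762, Z=-6059221.8662 m
→ Helmert⁻¹: X=1899293.6917, Y=-352569.7477, Z=-6059029.5568
→ Helmert⁻¹: X=1899912.5426, Y=-352152.3810, Z=-6058752.3739
→ Helmert⁻¹: X=1900543.1824, Y=-352069.9188, Z=-6058643.5650
→ Helmert⁻¹: X=1900694.7384, Y=-352686.2969, Z=-6059099.6542
→ geod (Bowring, a=6378137.000): φ=-72.41597100°, λ=-10.51204600°, h=1290.2060 m

φ=-72.415971°, λ=-10.512046°, h=1290.206 m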